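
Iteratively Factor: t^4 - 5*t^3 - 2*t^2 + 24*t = (t - 4)*(t^3 - t^2 - 6*t) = (t - 4)*(t - 3)*(t^2 + 2*t) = t*(t - 4)*(t - 3)*(t + 2)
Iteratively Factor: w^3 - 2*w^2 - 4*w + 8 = (w - 2)*(w^2 - 4) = (w - 2)^2*(w + 2)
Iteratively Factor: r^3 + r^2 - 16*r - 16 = (r + 1)*(r^2 - 16) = (r - 4)*(r + 1)*(r + 4)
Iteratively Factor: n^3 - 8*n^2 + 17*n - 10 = (n - 2)*(n^2 - 6*n + 5) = (n - 5)*(n - 2)*(n - 1)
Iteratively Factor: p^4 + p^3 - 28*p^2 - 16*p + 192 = (p - 4)*(p^3 + 5*p^2 - 8*p - 48) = (p - 4)*(p + 4)*(p^2 + p - 12) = (p - 4)*(p - 3)*(p + 4)*(p + 4)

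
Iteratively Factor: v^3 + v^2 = (v + 1)*(v^2) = v*(v + 1)*(v)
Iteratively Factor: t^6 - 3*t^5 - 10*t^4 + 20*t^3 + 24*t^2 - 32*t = (t - 1)*(t^5 - 2*t^4 - 12*t^3 + 8*t^2 + 32*t) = (t - 2)*(t - 1)*(t^4 - 12*t^2 - 16*t) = (t - 2)*(t - 1)*(t + 2)*(t^3 - 2*t^2 - 8*t) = (t - 4)*(t - 2)*(t - 1)*(t + 2)*(t^2 + 2*t) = t*(t - 4)*(t - 2)*(t - 1)*(t + 2)*(t + 2)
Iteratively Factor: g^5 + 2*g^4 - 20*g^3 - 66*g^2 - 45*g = (g + 3)*(g^4 - g^3 - 17*g^2 - 15*g) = (g - 5)*(g + 3)*(g^3 + 4*g^2 + 3*g) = g*(g - 5)*(g + 3)*(g^2 + 4*g + 3) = g*(g - 5)*(g + 1)*(g + 3)*(g + 3)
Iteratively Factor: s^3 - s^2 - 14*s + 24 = (s + 4)*(s^2 - 5*s + 6) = (s - 2)*(s + 4)*(s - 3)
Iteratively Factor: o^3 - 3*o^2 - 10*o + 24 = (o - 2)*(o^2 - o - 12) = (o - 2)*(o + 3)*(o - 4)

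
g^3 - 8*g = g*(g - 2*sqrt(2))*(g + 2*sqrt(2))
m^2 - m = m*(m - 1)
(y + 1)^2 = y^2 + 2*y + 1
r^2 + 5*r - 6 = (r - 1)*(r + 6)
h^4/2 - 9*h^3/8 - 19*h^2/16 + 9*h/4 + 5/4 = (h/2 + 1/4)*(h - 2)^2*(h + 5/4)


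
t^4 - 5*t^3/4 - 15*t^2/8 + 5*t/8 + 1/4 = (t - 2)*(t - 1/2)*(t + 1/4)*(t + 1)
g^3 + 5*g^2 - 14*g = g*(g - 2)*(g + 7)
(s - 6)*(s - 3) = s^2 - 9*s + 18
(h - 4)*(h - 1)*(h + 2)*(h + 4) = h^4 + h^3 - 18*h^2 - 16*h + 32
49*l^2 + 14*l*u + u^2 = (7*l + u)^2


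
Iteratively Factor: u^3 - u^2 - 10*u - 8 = (u + 2)*(u^2 - 3*u - 4) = (u - 4)*(u + 2)*(u + 1)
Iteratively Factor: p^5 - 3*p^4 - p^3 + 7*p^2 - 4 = (p - 2)*(p^4 - p^3 - 3*p^2 + p + 2) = (p - 2)*(p - 1)*(p^3 - 3*p - 2) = (p - 2)*(p - 1)*(p + 1)*(p^2 - p - 2) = (p - 2)^2*(p - 1)*(p + 1)*(p + 1)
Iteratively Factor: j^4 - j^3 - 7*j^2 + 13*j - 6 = (j - 1)*(j^3 - 7*j + 6) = (j - 1)^2*(j^2 + j - 6) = (j - 2)*(j - 1)^2*(j + 3)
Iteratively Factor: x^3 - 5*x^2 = (x - 5)*(x^2) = x*(x - 5)*(x)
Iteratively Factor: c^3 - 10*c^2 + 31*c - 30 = (c - 2)*(c^2 - 8*c + 15) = (c - 5)*(c - 2)*(c - 3)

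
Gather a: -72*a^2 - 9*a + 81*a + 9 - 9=-72*a^2 + 72*a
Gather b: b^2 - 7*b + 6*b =b^2 - b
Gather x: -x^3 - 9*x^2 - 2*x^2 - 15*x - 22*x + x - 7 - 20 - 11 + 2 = -x^3 - 11*x^2 - 36*x - 36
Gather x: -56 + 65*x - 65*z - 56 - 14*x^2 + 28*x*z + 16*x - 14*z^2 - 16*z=-14*x^2 + x*(28*z + 81) - 14*z^2 - 81*z - 112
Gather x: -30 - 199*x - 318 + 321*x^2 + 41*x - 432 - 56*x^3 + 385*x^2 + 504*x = -56*x^3 + 706*x^2 + 346*x - 780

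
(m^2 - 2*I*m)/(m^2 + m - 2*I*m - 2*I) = m/(m + 1)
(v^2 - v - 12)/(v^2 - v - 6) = (-v^2 + v + 12)/(-v^2 + v + 6)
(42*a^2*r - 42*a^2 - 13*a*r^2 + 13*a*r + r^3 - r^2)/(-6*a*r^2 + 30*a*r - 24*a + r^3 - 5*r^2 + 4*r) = (-7*a + r)/(r - 4)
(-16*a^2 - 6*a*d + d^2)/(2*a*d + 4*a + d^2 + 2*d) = (-8*a + d)/(d + 2)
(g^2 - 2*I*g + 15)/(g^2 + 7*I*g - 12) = (g - 5*I)/(g + 4*I)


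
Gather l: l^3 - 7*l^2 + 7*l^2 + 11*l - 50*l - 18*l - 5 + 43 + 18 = l^3 - 57*l + 56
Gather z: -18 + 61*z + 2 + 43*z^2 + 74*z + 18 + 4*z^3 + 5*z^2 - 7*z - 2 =4*z^3 + 48*z^2 + 128*z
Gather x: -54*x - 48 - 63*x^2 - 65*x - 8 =-63*x^2 - 119*x - 56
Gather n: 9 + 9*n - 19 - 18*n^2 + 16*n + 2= -18*n^2 + 25*n - 8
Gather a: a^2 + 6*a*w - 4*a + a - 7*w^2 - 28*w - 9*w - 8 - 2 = a^2 + a*(6*w - 3) - 7*w^2 - 37*w - 10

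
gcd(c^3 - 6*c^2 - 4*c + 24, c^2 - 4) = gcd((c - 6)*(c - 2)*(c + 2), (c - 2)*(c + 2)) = c^2 - 4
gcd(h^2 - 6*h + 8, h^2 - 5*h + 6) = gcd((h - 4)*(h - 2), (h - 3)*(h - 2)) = h - 2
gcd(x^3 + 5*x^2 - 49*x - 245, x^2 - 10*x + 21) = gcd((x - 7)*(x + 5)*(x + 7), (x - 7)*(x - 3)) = x - 7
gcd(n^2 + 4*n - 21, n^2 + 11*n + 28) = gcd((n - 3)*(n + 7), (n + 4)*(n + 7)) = n + 7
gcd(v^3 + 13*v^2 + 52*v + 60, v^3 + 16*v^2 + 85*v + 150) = v^2 + 11*v + 30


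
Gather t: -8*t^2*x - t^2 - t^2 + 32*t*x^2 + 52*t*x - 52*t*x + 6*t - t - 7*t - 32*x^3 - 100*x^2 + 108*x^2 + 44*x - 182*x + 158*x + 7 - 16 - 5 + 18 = t^2*(-8*x - 2) + t*(32*x^2 - 2) - 32*x^3 + 8*x^2 + 20*x + 4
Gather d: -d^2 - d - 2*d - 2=-d^2 - 3*d - 2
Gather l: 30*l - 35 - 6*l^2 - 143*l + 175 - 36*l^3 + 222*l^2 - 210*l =-36*l^3 + 216*l^2 - 323*l + 140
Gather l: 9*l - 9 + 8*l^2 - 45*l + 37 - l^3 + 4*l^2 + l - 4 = -l^3 + 12*l^2 - 35*l + 24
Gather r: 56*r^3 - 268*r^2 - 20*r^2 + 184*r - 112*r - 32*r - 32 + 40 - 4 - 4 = 56*r^3 - 288*r^2 + 40*r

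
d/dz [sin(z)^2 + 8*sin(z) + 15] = 2*(sin(z) + 4)*cos(z)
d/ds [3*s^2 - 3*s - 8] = 6*s - 3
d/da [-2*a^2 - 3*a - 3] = -4*a - 3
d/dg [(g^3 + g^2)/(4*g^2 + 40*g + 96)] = g*(g^3 + 20*g^2 + 82*g + 48)/(4*(g^4 + 20*g^3 + 148*g^2 + 480*g + 576))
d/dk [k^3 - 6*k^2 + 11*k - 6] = 3*k^2 - 12*k + 11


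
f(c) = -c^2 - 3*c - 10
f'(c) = -2*c - 3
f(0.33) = -11.10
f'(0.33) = -3.66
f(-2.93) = -9.79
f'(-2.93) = 2.86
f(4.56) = -44.47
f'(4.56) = -12.12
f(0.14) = -10.44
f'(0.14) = -3.28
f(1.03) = -14.15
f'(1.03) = -5.06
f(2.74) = -25.73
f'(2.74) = -8.48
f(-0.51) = -8.73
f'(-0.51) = -1.98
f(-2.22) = -8.27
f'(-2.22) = 1.44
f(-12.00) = -118.00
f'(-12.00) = 21.00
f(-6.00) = -28.00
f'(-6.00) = 9.00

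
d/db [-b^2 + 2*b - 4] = 2 - 2*b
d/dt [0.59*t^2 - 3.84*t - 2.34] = 1.18*t - 3.84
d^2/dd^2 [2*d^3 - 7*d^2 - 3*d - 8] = 12*d - 14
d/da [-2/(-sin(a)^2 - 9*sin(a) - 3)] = -2*(2*sin(a) + 9)*cos(a)/(sin(a)^2 + 9*sin(a) + 3)^2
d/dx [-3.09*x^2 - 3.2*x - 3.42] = -6.18*x - 3.2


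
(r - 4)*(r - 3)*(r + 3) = r^3 - 4*r^2 - 9*r + 36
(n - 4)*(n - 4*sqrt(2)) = n^2 - 4*sqrt(2)*n - 4*n + 16*sqrt(2)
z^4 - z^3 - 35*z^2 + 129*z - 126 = (z - 3)^2*(z - 2)*(z + 7)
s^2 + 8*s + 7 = (s + 1)*(s + 7)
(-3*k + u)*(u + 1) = -3*k*u - 3*k + u^2 + u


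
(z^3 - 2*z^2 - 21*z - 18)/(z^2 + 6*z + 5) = (z^2 - 3*z - 18)/(z + 5)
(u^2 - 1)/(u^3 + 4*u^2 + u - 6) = (u + 1)/(u^2 + 5*u + 6)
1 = 1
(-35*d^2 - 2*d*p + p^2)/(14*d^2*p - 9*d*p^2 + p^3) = (5*d + p)/(p*(-2*d + p))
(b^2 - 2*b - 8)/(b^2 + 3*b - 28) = (b + 2)/(b + 7)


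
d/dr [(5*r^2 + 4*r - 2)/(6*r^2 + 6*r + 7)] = 2*(3*r^2 + 47*r + 20)/(36*r^4 + 72*r^3 + 120*r^2 + 84*r + 49)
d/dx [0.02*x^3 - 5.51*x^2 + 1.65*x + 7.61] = 0.06*x^2 - 11.02*x + 1.65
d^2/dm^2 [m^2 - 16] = 2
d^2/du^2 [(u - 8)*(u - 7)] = 2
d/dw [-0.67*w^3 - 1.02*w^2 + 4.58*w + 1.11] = -2.01*w^2 - 2.04*w + 4.58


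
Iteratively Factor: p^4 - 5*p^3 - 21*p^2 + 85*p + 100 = (p - 5)*(p^3 - 21*p - 20) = (p - 5)*(p + 4)*(p^2 - 4*p - 5) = (p - 5)^2*(p + 4)*(p + 1)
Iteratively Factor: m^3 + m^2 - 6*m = (m)*(m^2 + m - 6) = m*(m + 3)*(m - 2)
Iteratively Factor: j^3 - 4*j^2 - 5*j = (j)*(j^2 - 4*j - 5) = j*(j + 1)*(j - 5)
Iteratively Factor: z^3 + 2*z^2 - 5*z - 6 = (z + 3)*(z^2 - z - 2) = (z + 1)*(z + 3)*(z - 2)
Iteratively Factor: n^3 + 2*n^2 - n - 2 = (n + 2)*(n^2 - 1) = (n - 1)*(n + 2)*(n + 1)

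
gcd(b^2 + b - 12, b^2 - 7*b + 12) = b - 3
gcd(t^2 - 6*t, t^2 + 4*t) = t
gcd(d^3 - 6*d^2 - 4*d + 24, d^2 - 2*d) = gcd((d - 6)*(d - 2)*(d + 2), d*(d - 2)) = d - 2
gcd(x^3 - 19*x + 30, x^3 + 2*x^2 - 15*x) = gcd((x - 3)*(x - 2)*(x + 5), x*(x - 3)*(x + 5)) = x^2 + 2*x - 15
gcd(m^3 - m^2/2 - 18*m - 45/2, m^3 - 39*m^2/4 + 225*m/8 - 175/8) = m - 5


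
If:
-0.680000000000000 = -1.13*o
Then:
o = 0.60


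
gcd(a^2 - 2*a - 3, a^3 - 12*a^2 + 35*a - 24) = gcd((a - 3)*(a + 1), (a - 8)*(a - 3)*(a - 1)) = a - 3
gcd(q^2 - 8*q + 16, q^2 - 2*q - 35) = 1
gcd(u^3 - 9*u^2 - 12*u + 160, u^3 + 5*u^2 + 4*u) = u + 4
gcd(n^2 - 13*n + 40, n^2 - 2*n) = 1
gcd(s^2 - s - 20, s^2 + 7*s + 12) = s + 4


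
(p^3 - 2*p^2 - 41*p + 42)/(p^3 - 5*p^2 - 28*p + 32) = (p^2 - p - 42)/(p^2 - 4*p - 32)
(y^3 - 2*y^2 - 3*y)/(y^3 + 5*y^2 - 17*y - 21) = y/(y + 7)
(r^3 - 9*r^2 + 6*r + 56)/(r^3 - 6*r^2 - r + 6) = (r^3 - 9*r^2 + 6*r + 56)/(r^3 - 6*r^2 - r + 6)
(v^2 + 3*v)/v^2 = (v + 3)/v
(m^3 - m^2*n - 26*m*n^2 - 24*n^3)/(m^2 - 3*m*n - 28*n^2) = (m^2 - 5*m*n - 6*n^2)/(m - 7*n)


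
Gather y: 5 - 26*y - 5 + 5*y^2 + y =5*y^2 - 25*y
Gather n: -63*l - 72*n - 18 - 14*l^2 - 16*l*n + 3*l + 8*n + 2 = -14*l^2 - 60*l + n*(-16*l - 64) - 16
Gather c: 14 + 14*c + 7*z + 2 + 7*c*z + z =c*(7*z + 14) + 8*z + 16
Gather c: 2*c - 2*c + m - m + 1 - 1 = 0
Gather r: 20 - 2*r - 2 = 18 - 2*r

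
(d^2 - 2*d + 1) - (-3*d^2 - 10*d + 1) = 4*d^2 + 8*d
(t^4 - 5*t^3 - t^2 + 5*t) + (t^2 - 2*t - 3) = t^4 - 5*t^3 + 3*t - 3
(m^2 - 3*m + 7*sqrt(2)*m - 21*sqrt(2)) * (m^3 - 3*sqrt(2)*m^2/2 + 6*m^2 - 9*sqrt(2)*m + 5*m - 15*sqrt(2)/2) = m^5 + 3*m^4 + 11*sqrt(2)*m^4/2 - 34*m^3 + 33*sqrt(2)*m^3/2 - 143*sqrt(2)*m^2/2 - 78*m^2 - 165*sqrt(2)*m/2 + 273*m + 315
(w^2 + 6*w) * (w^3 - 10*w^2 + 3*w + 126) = w^5 - 4*w^4 - 57*w^3 + 144*w^2 + 756*w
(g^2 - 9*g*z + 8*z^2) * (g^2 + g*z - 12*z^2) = g^4 - 8*g^3*z - 13*g^2*z^2 + 116*g*z^3 - 96*z^4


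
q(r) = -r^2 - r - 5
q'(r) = -2*r - 1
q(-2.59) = -9.12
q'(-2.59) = 4.18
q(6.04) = -47.52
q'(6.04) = -13.08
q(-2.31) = -8.03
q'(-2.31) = 3.62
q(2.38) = -13.04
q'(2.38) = -5.76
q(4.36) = -28.37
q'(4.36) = -9.72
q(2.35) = -12.87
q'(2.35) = -5.70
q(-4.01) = -17.07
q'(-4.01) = 7.02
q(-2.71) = -9.63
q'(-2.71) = 4.42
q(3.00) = -17.00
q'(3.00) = -7.00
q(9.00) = -95.00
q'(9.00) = -19.00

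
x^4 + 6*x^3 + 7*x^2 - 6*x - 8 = (x - 1)*(x + 1)*(x + 2)*(x + 4)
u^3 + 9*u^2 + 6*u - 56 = (u - 2)*(u + 4)*(u + 7)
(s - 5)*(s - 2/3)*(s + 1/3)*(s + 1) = s^4 - 13*s^3/3 - 35*s^2/9 + 23*s/9 + 10/9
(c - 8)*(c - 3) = c^2 - 11*c + 24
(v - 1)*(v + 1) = v^2 - 1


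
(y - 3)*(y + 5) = y^2 + 2*y - 15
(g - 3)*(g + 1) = g^2 - 2*g - 3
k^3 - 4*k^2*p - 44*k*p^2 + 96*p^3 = (k - 8*p)*(k - 2*p)*(k + 6*p)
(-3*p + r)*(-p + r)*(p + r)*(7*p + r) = 21*p^4 - 4*p^3*r - 22*p^2*r^2 + 4*p*r^3 + r^4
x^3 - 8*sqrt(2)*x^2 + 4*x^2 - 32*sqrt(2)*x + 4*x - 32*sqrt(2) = (x + 2)^2*(x - 8*sqrt(2))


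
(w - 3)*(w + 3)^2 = w^3 + 3*w^2 - 9*w - 27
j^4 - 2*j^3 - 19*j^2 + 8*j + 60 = (j - 5)*(j - 2)*(j + 2)*(j + 3)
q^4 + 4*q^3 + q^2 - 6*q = q*(q - 1)*(q + 2)*(q + 3)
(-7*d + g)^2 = 49*d^2 - 14*d*g + g^2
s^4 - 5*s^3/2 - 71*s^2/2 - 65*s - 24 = (s - 8)*(s + 1/2)*(s + 2)*(s + 3)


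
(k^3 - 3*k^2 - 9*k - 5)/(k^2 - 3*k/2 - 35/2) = 2*(k^2 + 2*k + 1)/(2*k + 7)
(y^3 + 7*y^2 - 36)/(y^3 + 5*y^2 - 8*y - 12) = (y + 3)/(y + 1)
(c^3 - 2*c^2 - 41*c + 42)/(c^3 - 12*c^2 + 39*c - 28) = (c + 6)/(c - 4)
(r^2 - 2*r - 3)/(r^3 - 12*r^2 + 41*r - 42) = (r + 1)/(r^2 - 9*r + 14)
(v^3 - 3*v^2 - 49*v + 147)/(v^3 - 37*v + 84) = (v - 7)/(v - 4)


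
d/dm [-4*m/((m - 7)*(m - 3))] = 4*(m^2 - 21)/(m^4 - 20*m^3 + 142*m^2 - 420*m + 441)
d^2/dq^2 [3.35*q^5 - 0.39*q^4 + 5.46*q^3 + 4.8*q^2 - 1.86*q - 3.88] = 67.0*q^3 - 4.68*q^2 + 32.76*q + 9.6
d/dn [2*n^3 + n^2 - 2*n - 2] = 6*n^2 + 2*n - 2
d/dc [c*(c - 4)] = 2*c - 4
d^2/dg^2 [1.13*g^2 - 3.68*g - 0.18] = 2.26000000000000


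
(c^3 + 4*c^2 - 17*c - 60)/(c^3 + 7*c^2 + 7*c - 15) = (c - 4)/(c - 1)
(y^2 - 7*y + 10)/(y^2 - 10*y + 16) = (y - 5)/(y - 8)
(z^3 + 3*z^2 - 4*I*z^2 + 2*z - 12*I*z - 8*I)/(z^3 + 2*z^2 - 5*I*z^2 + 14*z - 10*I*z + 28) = (z^2 + z*(1 - 4*I) - 4*I)/(z^2 - 5*I*z + 14)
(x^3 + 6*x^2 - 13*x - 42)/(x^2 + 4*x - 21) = x + 2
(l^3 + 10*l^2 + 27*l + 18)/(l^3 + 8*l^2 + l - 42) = (l^2 + 7*l + 6)/(l^2 + 5*l - 14)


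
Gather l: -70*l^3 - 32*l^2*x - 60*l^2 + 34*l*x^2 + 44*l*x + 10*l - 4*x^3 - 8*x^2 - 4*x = -70*l^3 + l^2*(-32*x - 60) + l*(34*x^2 + 44*x + 10) - 4*x^3 - 8*x^2 - 4*x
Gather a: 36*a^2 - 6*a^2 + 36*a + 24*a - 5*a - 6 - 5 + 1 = 30*a^2 + 55*a - 10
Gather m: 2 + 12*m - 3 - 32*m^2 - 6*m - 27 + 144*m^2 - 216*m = 112*m^2 - 210*m - 28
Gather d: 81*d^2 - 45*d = 81*d^2 - 45*d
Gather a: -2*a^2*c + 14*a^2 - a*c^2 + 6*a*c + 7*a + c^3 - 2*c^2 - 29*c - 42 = a^2*(14 - 2*c) + a*(-c^2 + 6*c + 7) + c^3 - 2*c^2 - 29*c - 42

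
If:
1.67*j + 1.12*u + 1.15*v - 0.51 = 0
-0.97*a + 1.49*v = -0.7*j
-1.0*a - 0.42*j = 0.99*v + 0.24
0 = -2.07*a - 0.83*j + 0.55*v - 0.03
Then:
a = -0.14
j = 0.19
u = 0.35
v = -0.18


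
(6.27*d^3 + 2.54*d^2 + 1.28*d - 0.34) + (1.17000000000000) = 6.27*d^3 + 2.54*d^2 + 1.28*d + 0.83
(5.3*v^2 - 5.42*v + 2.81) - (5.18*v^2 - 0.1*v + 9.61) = 0.12*v^2 - 5.32*v - 6.8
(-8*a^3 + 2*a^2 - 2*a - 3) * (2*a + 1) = -16*a^4 - 4*a^3 - 2*a^2 - 8*a - 3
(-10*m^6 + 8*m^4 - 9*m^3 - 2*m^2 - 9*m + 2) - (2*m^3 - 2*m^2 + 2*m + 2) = -10*m^6 + 8*m^4 - 11*m^3 - 11*m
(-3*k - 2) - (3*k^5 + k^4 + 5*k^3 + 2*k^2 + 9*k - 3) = -3*k^5 - k^4 - 5*k^3 - 2*k^2 - 12*k + 1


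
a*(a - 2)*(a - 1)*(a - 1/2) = a^4 - 7*a^3/2 + 7*a^2/2 - a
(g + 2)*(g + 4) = g^2 + 6*g + 8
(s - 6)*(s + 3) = s^2 - 3*s - 18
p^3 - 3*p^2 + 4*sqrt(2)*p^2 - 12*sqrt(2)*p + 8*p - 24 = (p - 3)*(p + 2*sqrt(2))^2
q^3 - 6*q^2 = q^2*(q - 6)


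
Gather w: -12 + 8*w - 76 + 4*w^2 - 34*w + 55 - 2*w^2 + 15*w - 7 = 2*w^2 - 11*w - 40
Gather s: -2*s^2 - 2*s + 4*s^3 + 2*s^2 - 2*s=4*s^3 - 4*s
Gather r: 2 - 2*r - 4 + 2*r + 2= 0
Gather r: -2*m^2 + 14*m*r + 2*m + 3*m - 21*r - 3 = -2*m^2 + 5*m + r*(14*m - 21) - 3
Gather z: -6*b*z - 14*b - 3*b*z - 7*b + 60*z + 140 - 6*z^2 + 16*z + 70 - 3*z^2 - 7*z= -21*b - 9*z^2 + z*(69 - 9*b) + 210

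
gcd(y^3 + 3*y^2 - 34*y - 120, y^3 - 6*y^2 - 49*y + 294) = y - 6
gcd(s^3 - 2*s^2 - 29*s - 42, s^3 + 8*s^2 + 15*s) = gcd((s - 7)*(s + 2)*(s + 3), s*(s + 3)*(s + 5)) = s + 3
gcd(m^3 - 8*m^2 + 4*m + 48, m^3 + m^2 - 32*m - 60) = m^2 - 4*m - 12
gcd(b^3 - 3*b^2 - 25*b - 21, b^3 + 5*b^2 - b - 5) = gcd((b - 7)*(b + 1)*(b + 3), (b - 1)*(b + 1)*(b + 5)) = b + 1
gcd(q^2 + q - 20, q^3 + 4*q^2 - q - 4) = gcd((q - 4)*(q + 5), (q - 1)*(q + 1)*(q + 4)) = 1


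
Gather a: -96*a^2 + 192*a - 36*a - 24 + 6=-96*a^2 + 156*a - 18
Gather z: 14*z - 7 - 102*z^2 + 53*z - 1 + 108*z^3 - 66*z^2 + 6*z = 108*z^3 - 168*z^2 + 73*z - 8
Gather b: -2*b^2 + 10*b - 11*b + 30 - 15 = -2*b^2 - b + 15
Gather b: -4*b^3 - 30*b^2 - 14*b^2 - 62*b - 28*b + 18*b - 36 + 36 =-4*b^3 - 44*b^2 - 72*b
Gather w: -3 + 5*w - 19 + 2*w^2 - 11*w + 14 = 2*w^2 - 6*w - 8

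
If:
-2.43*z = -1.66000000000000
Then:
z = 0.68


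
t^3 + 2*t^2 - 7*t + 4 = (t - 1)^2*(t + 4)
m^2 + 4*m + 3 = (m + 1)*(m + 3)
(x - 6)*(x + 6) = x^2 - 36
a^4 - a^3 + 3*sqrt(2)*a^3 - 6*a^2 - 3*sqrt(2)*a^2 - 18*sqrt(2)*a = a*(a - 3)*(a + 2)*(a + 3*sqrt(2))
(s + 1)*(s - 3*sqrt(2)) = s^2 - 3*sqrt(2)*s + s - 3*sqrt(2)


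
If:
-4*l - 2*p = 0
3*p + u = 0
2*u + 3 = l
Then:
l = -3/11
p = 6/11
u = -18/11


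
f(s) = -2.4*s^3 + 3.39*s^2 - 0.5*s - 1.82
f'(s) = -7.2*s^2 + 6.78*s - 0.5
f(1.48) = -2.91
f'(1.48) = -6.24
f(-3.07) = 101.11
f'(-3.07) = -89.17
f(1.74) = -5.07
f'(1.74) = -10.50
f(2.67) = -24.67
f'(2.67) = -33.73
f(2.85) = -31.27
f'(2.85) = -39.66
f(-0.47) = -0.59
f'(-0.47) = -5.28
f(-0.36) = -1.09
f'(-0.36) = -3.87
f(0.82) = -1.27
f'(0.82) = 0.22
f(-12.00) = 4639.54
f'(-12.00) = -1118.66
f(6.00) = -401.18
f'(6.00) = -219.02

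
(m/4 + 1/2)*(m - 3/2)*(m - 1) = m^3/4 - m^2/8 - 7*m/8 + 3/4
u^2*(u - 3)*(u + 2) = u^4 - u^3 - 6*u^2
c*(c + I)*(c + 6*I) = c^3 + 7*I*c^2 - 6*c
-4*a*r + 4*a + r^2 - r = (-4*a + r)*(r - 1)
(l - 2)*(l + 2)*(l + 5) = l^3 + 5*l^2 - 4*l - 20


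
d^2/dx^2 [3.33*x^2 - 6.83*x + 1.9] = 6.66000000000000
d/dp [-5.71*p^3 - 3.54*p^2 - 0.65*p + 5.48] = -17.13*p^2 - 7.08*p - 0.65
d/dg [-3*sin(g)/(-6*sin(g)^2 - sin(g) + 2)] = 3*(3*cos(2*g) - 5)*cos(g)/(6*sin(g)^2 + sin(g) - 2)^2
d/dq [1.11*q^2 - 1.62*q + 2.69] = 2.22*q - 1.62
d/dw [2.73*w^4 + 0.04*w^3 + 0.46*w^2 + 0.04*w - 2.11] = 10.92*w^3 + 0.12*w^2 + 0.92*w + 0.04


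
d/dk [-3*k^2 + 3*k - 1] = 3 - 6*k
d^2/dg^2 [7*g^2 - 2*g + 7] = 14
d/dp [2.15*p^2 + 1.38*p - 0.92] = 4.3*p + 1.38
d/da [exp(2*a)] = 2*exp(2*a)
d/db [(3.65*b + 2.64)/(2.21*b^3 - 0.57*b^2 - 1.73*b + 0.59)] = (-16.133*b^3 - 15.4227*b^2 + 3.0096*b + 6.7207)/(4.8841*b^6 - 2.5194*b^5 - 7.3217*b^4 + 4.58*b^3 + 2.3203*b^2 - 2.0414*b + 0.3481)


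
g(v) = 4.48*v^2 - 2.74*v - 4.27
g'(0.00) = -2.74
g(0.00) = -4.27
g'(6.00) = 51.02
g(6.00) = 140.57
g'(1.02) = 6.40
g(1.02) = -2.40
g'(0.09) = -1.93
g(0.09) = -4.48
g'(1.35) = 9.36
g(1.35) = 0.20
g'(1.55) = 11.15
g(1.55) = 2.25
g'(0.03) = -2.47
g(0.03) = -4.35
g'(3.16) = 25.57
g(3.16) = 31.81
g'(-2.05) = -21.11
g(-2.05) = 20.17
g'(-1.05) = -12.15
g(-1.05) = 3.55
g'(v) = 8.96*v - 2.74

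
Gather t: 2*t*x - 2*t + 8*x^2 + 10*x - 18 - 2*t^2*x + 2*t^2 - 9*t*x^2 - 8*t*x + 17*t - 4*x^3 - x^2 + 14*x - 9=t^2*(2 - 2*x) + t*(-9*x^2 - 6*x + 15) - 4*x^3 + 7*x^2 + 24*x - 27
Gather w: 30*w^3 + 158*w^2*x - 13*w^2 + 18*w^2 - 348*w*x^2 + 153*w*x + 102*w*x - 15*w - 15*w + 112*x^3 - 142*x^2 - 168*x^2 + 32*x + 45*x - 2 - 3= 30*w^3 + w^2*(158*x + 5) + w*(-348*x^2 + 255*x - 30) + 112*x^3 - 310*x^2 + 77*x - 5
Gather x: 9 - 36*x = 9 - 36*x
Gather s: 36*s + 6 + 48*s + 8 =84*s + 14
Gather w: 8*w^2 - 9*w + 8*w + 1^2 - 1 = 8*w^2 - w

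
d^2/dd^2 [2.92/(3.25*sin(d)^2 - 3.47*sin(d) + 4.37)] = (-123.37*sin(d)^4 + 98.7909*sin(d)^3 + 315.780772*sin(d)^2 - 241.860388*sin(d) - 12.623744)/(3.25*sin(d)^2 - 3.47*sin(d) + 4.37)^3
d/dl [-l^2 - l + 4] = -2*l - 1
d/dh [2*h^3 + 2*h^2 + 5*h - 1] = 6*h^2 + 4*h + 5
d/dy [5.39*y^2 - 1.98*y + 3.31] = 10.78*y - 1.98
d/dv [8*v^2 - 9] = 16*v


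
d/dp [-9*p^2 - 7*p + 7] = -18*p - 7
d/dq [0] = 0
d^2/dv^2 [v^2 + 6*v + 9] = 2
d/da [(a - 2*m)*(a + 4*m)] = 2*a + 2*m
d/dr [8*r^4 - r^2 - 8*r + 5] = 32*r^3 - 2*r - 8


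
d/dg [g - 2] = 1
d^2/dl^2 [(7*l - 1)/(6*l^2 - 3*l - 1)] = 18*((3 - 14*l)*(-6*l^2 + 3*l + 1) - (4*l - 1)^2*(7*l - 1))/(-6*l^2 + 3*l + 1)^3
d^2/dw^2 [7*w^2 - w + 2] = 14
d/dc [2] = 0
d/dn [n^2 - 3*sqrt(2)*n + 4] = 2*n - 3*sqrt(2)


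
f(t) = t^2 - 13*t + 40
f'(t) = 2*t - 13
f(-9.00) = 238.00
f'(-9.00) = -31.00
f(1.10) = 26.91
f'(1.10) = -10.80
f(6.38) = -2.24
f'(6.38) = -0.24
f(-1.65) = 64.17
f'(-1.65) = -16.30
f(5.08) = -0.23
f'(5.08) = -2.84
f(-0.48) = 46.47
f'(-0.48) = -13.96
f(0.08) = 38.97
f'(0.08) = -12.84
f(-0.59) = 48.02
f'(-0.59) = -14.18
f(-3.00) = 88.00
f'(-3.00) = -19.00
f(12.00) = 28.00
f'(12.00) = 11.00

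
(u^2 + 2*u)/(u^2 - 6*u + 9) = u*(u + 2)/(u^2 - 6*u + 9)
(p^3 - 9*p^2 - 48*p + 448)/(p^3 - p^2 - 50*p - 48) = (p^2 - p - 56)/(p^2 + 7*p + 6)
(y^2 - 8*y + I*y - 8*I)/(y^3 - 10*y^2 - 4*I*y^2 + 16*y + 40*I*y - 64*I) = (y + I)/(y^2 + y*(-2 - 4*I) + 8*I)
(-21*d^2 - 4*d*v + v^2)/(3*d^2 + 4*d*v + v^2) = (-7*d + v)/(d + v)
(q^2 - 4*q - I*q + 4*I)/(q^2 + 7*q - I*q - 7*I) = (q - 4)/(q + 7)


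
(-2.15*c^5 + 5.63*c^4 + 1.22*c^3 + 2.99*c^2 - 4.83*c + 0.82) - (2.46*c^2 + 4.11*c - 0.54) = -2.15*c^5 + 5.63*c^4 + 1.22*c^3 + 0.53*c^2 - 8.94*c + 1.36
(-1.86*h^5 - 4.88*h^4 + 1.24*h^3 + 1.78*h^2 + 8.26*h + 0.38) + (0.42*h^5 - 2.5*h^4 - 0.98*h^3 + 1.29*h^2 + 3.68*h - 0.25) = -1.44*h^5 - 7.38*h^4 + 0.26*h^3 + 3.07*h^2 + 11.94*h + 0.13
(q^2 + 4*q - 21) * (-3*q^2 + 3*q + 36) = -3*q^4 - 9*q^3 + 111*q^2 + 81*q - 756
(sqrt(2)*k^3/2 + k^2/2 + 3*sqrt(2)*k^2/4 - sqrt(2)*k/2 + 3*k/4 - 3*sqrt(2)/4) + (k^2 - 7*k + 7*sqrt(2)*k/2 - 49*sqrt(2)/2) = sqrt(2)*k^3/2 + 3*sqrt(2)*k^2/4 + 3*k^2/2 - 25*k/4 + 3*sqrt(2)*k - 101*sqrt(2)/4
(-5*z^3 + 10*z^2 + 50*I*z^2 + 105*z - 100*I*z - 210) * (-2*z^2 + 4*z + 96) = 10*z^5 - 40*z^4 - 100*I*z^4 - 650*z^3 + 400*I*z^3 + 1800*z^2 + 4400*I*z^2 + 9240*z - 9600*I*z - 20160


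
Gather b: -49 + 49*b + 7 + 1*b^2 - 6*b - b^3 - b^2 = -b^3 + 43*b - 42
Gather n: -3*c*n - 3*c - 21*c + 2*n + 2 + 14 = -24*c + n*(2 - 3*c) + 16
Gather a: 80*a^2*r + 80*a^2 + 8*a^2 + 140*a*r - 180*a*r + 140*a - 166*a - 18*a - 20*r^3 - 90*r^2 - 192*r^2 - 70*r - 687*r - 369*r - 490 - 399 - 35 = a^2*(80*r + 88) + a*(-40*r - 44) - 20*r^3 - 282*r^2 - 1126*r - 924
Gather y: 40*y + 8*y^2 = 8*y^2 + 40*y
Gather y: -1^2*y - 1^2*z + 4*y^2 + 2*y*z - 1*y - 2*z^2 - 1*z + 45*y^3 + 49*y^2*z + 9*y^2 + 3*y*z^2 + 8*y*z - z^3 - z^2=45*y^3 + y^2*(49*z + 13) + y*(3*z^2 + 10*z - 2) - z^3 - 3*z^2 - 2*z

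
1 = 1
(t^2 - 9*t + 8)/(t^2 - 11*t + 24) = (t - 1)/(t - 3)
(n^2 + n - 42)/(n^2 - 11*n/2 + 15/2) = 2*(n^2 + n - 42)/(2*n^2 - 11*n + 15)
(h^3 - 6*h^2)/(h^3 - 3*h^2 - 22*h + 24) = h^2/(h^2 + 3*h - 4)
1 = 1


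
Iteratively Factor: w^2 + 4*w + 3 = (w + 1)*(w + 3)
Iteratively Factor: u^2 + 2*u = (u)*(u + 2)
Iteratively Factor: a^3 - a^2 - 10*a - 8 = (a + 2)*(a^2 - 3*a - 4) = (a + 1)*(a + 2)*(a - 4)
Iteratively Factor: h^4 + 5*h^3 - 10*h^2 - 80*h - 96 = (h + 2)*(h^3 + 3*h^2 - 16*h - 48) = (h + 2)*(h + 4)*(h^2 - h - 12) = (h + 2)*(h + 3)*(h + 4)*(h - 4)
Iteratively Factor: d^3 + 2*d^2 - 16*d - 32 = (d + 4)*(d^2 - 2*d - 8) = (d - 4)*(d + 4)*(d + 2)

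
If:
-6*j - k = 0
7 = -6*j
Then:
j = -7/6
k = 7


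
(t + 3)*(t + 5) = t^2 + 8*t + 15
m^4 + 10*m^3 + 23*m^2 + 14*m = m*(m + 1)*(m + 2)*(m + 7)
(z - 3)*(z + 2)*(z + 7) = z^3 + 6*z^2 - 13*z - 42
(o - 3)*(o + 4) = o^2 + o - 12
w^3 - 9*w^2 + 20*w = w*(w - 5)*(w - 4)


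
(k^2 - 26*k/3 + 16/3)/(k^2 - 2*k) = (3*k^2 - 26*k + 16)/(3*k*(k - 2))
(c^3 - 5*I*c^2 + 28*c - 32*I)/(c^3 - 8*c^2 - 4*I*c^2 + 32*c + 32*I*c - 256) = (c - I)/(c - 8)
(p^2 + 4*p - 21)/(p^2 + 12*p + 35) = (p - 3)/(p + 5)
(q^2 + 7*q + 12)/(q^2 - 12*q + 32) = (q^2 + 7*q + 12)/(q^2 - 12*q + 32)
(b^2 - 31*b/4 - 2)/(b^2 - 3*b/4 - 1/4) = (b - 8)/(b - 1)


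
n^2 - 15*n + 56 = (n - 8)*(n - 7)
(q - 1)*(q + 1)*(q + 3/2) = q^3 + 3*q^2/2 - q - 3/2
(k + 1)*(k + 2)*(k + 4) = k^3 + 7*k^2 + 14*k + 8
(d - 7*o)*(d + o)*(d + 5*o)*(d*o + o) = d^4*o - d^3*o^2 + d^3*o - 37*d^2*o^3 - d^2*o^2 - 35*d*o^4 - 37*d*o^3 - 35*o^4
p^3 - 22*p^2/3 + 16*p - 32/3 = (p - 4)*(p - 2)*(p - 4/3)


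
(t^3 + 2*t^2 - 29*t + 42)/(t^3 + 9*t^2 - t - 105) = (t - 2)/(t + 5)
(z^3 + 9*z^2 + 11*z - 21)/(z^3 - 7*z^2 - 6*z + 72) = (z^2 + 6*z - 7)/(z^2 - 10*z + 24)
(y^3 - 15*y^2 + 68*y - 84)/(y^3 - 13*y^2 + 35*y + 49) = (y^2 - 8*y + 12)/(y^2 - 6*y - 7)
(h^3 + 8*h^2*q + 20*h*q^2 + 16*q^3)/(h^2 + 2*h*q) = h + 6*q + 8*q^2/h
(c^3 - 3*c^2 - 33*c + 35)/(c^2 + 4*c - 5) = c - 7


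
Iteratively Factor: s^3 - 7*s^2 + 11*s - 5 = (s - 1)*(s^2 - 6*s + 5) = (s - 5)*(s - 1)*(s - 1)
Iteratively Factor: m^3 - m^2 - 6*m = (m + 2)*(m^2 - 3*m) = (m - 3)*(m + 2)*(m)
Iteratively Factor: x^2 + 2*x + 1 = (x + 1)*(x + 1)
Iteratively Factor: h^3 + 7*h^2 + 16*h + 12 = (h + 3)*(h^2 + 4*h + 4) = (h + 2)*(h + 3)*(h + 2)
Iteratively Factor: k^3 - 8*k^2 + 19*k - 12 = (k - 1)*(k^2 - 7*k + 12) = (k - 3)*(k - 1)*(k - 4)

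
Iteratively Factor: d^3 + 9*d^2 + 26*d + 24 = (d + 3)*(d^2 + 6*d + 8) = (d + 2)*(d + 3)*(d + 4)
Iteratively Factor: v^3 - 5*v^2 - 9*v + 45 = (v - 5)*(v^2 - 9) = (v - 5)*(v + 3)*(v - 3)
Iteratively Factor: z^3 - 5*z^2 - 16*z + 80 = (z - 5)*(z^2 - 16) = (z - 5)*(z + 4)*(z - 4)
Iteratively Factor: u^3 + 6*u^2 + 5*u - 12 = (u + 4)*(u^2 + 2*u - 3) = (u + 3)*(u + 4)*(u - 1)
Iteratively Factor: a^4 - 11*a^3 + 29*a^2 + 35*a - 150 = (a + 2)*(a^3 - 13*a^2 + 55*a - 75) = (a - 5)*(a + 2)*(a^2 - 8*a + 15) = (a - 5)*(a - 3)*(a + 2)*(a - 5)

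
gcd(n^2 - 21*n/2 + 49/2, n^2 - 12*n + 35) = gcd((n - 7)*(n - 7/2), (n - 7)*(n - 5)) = n - 7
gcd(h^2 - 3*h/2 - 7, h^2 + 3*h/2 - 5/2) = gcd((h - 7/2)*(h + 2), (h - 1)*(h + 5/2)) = 1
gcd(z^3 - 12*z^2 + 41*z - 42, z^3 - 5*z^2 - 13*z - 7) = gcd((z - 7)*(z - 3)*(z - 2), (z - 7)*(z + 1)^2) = z - 7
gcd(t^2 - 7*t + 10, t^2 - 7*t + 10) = t^2 - 7*t + 10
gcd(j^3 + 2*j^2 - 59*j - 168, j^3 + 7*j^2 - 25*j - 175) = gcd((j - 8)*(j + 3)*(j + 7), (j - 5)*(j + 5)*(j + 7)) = j + 7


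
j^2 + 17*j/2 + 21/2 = (j + 3/2)*(j + 7)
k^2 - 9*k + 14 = (k - 7)*(k - 2)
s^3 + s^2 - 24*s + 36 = (s - 3)*(s - 2)*(s + 6)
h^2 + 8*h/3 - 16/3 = (h - 4/3)*(h + 4)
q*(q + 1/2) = q^2 + q/2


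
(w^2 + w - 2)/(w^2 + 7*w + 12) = (w^2 + w - 2)/(w^2 + 7*w + 12)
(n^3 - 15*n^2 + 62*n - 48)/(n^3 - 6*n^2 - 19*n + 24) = (n - 6)/(n + 3)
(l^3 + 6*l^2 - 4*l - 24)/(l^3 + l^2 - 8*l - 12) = (l^2 + 4*l - 12)/(l^2 - l - 6)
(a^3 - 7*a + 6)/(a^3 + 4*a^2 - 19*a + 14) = (a + 3)/(a + 7)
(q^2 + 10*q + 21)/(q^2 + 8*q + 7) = (q + 3)/(q + 1)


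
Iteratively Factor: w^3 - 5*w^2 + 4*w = (w)*(w^2 - 5*w + 4) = w*(w - 1)*(w - 4)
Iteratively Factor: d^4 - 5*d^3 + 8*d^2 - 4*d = (d)*(d^3 - 5*d^2 + 8*d - 4) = d*(d - 2)*(d^2 - 3*d + 2) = d*(d - 2)^2*(d - 1)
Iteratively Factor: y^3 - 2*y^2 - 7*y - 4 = (y + 1)*(y^2 - 3*y - 4) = (y - 4)*(y + 1)*(y + 1)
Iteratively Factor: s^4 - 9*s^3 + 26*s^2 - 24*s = (s - 3)*(s^3 - 6*s^2 + 8*s) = (s - 4)*(s - 3)*(s^2 - 2*s) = s*(s - 4)*(s - 3)*(s - 2)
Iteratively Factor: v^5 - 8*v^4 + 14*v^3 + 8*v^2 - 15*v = (v + 1)*(v^4 - 9*v^3 + 23*v^2 - 15*v) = (v - 1)*(v + 1)*(v^3 - 8*v^2 + 15*v) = (v - 5)*(v - 1)*(v + 1)*(v^2 - 3*v) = v*(v - 5)*(v - 1)*(v + 1)*(v - 3)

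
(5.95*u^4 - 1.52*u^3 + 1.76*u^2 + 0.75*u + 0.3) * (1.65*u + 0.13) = 9.8175*u^5 - 1.7345*u^4 + 2.7064*u^3 + 1.4663*u^2 + 0.5925*u + 0.039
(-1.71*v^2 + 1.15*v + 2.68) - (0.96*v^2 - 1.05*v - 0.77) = -2.67*v^2 + 2.2*v + 3.45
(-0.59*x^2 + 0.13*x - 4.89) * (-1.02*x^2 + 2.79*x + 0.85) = 0.6018*x^4 - 1.7787*x^3 + 4.849*x^2 - 13.5326*x - 4.1565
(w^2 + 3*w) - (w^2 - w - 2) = 4*w + 2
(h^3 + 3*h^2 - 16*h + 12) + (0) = h^3 + 3*h^2 - 16*h + 12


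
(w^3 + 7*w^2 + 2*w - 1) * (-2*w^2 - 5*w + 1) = -2*w^5 - 19*w^4 - 38*w^3 - w^2 + 7*w - 1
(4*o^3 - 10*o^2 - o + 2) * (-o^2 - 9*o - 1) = -4*o^5 - 26*o^4 + 87*o^3 + 17*o^2 - 17*o - 2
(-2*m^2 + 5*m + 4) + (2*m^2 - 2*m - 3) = 3*m + 1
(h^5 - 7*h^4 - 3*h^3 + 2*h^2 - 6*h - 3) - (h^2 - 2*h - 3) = h^5 - 7*h^4 - 3*h^3 + h^2 - 4*h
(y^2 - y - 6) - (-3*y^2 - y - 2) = 4*y^2 - 4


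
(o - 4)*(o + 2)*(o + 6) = o^3 + 4*o^2 - 20*o - 48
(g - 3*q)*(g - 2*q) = g^2 - 5*g*q + 6*q^2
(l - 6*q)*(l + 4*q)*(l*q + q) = l^3*q - 2*l^2*q^2 + l^2*q - 24*l*q^3 - 2*l*q^2 - 24*q^3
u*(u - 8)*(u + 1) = u^3 - 7*u^2 - 8*u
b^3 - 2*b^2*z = b^2*(b - 2*z)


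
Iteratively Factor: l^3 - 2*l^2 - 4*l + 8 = (l - 2)*(l^2 - 4) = (l - 2)^2*(l + 2)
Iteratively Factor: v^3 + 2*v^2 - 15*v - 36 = (v + 3)*(v^2 - v - 12) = (v - 4)*(v + 3)*(v + 3)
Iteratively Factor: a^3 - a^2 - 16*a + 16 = (a + 4)*(a^2 - 5*a + 4) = (a - 1)*(a + 4)*(a - 4)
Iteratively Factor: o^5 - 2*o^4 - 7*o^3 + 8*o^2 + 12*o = (o - 2)*(o^4 - 7*o^2 - 6*o) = (o - 2)*(o + 2)*(o^3 - 2*o^2 - 3*o) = o*(o - 2)*(o + 2)*(o^2 - 2*o - 3) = o*(o - 2)*(o + 1)*(o + 2)*(o - 3)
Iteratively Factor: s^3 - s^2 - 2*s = (s + 1)*(s^2 - 2*s) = s*(s + 1)*(s - 2)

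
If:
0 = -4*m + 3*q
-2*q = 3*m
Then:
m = 0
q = 0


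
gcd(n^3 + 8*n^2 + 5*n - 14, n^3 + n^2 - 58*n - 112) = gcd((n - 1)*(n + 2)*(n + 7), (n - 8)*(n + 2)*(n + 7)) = n^2 + 9*n + 14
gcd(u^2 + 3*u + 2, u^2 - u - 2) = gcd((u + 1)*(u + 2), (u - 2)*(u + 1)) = u + 1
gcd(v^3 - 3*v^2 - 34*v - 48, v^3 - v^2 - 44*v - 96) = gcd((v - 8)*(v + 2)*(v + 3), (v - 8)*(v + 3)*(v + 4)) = v^2 - 5*v - 24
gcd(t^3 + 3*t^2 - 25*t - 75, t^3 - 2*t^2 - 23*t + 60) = t + 5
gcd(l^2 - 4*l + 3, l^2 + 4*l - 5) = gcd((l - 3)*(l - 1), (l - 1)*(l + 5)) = l - 1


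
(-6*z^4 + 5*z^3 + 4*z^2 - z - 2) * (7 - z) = 6*z^5 - 47*z^4 + 31*z^3 + 29*z^2 - 5*z - 14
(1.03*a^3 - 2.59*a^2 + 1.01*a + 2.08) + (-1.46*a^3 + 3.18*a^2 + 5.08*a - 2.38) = -0.43*a^3 + 0.59*a^2 + 6.09*a - 0.3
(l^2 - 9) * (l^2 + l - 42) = l^4 + l^3 - 51*l^2 - 9*l + 378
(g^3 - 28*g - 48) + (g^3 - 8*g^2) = 2*g^3 - 8*g^2 - 28*g - 48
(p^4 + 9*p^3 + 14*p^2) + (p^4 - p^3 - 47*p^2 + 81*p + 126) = 2*p^4 + 8*p^3 - 33*p^2 + 81*p + 126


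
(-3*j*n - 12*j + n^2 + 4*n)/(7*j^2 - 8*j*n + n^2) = (-3*j*n - 12*j + n^2 + 4*n)/(7*j^2 - 8*j*n + n^2)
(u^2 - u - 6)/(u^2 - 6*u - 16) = (u - 3)/(u - 8)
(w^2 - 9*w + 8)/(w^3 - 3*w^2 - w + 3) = (w - 8)/(w^2 - 2*w - 3)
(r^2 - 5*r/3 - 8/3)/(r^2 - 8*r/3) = (r + 1)/r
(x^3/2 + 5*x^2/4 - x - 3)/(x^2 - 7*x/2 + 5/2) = (2*x^3 + 5*x^2 - 4*x - 12)/(2*(2*x^2 - 7*x + 5))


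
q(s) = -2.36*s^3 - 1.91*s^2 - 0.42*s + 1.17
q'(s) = -7.08*s^2 - 3.82*s - 0.42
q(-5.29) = 299.31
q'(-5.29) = -178.34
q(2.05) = -28.05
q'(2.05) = -38.00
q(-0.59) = 1.24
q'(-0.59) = -0.63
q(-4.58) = 189.76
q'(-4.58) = -131.44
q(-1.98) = 12.83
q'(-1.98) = -20.61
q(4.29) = -222.11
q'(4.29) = -147.11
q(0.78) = -1.44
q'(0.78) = -7.71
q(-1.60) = 6.62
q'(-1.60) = -12.43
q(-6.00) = 444.69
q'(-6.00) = -232.38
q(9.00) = -1877.76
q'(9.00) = -608.28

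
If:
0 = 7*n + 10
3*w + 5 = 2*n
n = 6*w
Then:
No Solution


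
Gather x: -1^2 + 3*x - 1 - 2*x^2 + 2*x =-2*x^2 + 5*x - 2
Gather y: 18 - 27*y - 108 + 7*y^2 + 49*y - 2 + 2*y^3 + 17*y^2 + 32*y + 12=2*y^3 + 24*y^2 + 54*y - 80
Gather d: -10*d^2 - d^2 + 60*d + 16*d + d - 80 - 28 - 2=-11*d^2 + 77*d - 110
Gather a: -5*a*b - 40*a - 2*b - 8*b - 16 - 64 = a*(-5*b - 40) - 10*b - 80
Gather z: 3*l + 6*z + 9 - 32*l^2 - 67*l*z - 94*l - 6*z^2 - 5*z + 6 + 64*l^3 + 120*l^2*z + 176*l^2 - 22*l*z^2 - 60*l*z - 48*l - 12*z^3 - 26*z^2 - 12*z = 64*l^3 + 144*l^2 - 139*l - 12*z^3 + z^2*(-22*l - 32) + z*(120*l^2 - 127*l - 11) + 15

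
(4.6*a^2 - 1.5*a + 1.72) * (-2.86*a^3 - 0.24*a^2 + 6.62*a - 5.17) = -13.156*a^5 + 3.186*a^4 + 25.8928*a^3 - 34.1248*a^2 + 19.1414*a - 8.8924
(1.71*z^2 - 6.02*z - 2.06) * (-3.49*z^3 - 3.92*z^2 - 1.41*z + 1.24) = -5.9679*z^5 + 14.3066*z^4 + 28.3767*z^3 + 18.6838*z^2 - 4.5602*z - 2.5544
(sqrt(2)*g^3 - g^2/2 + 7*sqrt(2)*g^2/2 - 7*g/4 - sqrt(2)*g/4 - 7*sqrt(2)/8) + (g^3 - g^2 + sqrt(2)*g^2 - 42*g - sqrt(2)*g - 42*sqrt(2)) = g^3 + sqrt(2)*g^3 - 3*g^2/2 + 9*sqrt(2)*g^2/2 - 175*g/4 - 5*sqrt(2)*g/4 - 343*sqrt(2)/8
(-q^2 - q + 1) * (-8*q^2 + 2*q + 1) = 8*q^4 + 6*q^3 - 11*q^2 + q + 1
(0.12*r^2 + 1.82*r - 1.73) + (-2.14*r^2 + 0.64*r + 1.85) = -2.02*r^2 + 2.46*r + 0.12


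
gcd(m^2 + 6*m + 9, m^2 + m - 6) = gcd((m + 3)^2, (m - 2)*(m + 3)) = m + 3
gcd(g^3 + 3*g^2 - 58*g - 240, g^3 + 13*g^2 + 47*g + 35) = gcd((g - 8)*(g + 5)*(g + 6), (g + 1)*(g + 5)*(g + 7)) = g + 5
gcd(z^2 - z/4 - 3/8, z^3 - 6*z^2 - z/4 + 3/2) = z + 1/2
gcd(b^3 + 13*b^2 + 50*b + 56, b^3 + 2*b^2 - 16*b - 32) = b^2 + 6*b + 8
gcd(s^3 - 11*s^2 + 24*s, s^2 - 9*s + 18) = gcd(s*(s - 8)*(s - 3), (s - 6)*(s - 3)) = s - 3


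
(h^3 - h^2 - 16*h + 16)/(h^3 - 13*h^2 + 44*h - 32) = (h + 4)/(h - 8)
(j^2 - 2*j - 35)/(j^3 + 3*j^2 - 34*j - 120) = (j - 7)/(j^2 - 2*j - 24)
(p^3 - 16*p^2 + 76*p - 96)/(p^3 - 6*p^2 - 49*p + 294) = (p^2 - 10*p + 16)/(p^2 - 49)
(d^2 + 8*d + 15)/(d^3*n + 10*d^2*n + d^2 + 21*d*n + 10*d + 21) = (d + 5)/(d^2*n + 7*d*n + d + 7)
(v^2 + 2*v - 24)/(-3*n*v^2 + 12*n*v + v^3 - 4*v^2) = (v + 6)/(v*(-3*n + v))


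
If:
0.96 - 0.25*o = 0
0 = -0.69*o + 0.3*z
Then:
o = 3.84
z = 8.83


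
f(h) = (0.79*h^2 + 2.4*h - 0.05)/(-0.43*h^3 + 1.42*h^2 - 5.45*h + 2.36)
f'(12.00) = 0.03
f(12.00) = -0.24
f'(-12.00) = 0.00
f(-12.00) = 0.08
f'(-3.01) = -0.06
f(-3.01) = -0.00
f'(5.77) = 0.13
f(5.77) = -0.62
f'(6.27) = 0.11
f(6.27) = -0.56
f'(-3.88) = -0.03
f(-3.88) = 0.04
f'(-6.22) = -0.01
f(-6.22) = 0.08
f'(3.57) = 0.20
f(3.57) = -1.00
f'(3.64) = 0.20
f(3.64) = -0.99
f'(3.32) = 0.20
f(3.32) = -1.05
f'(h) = (1.58*h + 2.4)/(-0.43*h^3 + 1.42*h^2 - 5.45*h + 2.36) + (0.79*h^2 + 2.4*h - 0.05)*(1.29*h^2 - 2.84*h + 5.45)/(-0.43*h^3 + 1.42*h^2 - 5.45*h + 2.36)^2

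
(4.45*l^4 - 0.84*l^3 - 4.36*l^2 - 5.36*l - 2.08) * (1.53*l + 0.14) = 6.8085*l^5 - 0.6622*l^4 - 6.7884*l^3 - 8.8112*l^2 - 3.9328*l - 0.2912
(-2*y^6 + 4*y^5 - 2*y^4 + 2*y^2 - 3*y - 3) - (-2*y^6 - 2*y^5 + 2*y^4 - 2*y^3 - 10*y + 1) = 6*y^5 - 4*y^4 + 2*y^3 + 2*y^2 + 7*y - 4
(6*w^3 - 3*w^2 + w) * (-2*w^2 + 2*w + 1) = -12*w^5 + 18*w^4 - 2*w^3 - w^2 + w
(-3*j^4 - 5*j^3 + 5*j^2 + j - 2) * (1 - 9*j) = 27*j^5 + 42*j^4 - 50*j^3 - 4*j^2 + 19*j - 2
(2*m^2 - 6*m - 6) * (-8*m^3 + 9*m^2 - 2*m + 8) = -16*m^5 + 66*m^4 - 10*m^3 - 26*m^2 - 36*m - 48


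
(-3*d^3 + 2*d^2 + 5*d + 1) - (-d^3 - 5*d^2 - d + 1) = -2*d^3 + 7*d^2 + 6*d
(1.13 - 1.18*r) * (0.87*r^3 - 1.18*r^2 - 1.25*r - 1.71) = -1.0266*r^4 + 2.3755*r^3 + 0.1416*r^2 + 0.6053*r - 1.9323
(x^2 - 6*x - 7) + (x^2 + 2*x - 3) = 2*x^2 - 4*x - 10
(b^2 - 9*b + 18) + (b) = b^2 - 8*b + 18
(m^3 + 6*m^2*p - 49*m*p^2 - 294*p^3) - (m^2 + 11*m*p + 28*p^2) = m^3 + 6*m^2*p - m^2 - 49*m*p^2 - 11*m*p - 294*p^3 - 28*p^2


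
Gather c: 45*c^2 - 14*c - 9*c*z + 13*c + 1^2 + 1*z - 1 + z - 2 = 45*c^2 + c*(-9*z - 1) + 2*z - 2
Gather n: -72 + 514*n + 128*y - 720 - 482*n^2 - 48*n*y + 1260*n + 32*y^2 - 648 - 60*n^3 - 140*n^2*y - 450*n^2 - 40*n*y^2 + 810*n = -60*n^3 + n^2*(-140*y - 932) + n*(-40*y^2 - 48*y + 2584) + 32*y^2 + 128*y - 1440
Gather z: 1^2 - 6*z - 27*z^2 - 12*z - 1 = -27*z^2 - 18*z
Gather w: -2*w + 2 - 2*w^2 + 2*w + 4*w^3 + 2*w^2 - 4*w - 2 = 4*w^3 - 4*w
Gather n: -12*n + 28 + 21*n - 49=9*n - 21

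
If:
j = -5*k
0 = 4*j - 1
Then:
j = 1/4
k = -1/20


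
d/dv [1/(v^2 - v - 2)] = (1 - 2*v)/(-v^2 + v + 2)^2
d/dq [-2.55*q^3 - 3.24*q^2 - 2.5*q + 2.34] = -7.65*q^2 - 6.48*q - 2.5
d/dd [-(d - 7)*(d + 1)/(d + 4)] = (-d^2 - 8*d + 17)/(d^2 + 8*d + 16)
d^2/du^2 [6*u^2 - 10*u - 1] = 12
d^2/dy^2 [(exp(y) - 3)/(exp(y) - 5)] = 2*(exp(y) + 5)*exp(y)/(exp(3*y) - 15*exp(2*y) + 75*exp(y) - 125)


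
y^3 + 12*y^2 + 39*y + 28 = (y + 1)*(y + 4)*(y + 7)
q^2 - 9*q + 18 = (q - 6)*(q - 3)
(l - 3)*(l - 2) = l^2 - 5*l + 6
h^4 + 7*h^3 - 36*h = h*(h - 2)*(h + 3)*(h + 6)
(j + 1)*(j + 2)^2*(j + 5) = j^4 + 10*j^3 + 33*j^2 + 44*j + 20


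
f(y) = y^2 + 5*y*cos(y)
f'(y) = -5*y*sin(y) + 2*y + 5*cos(y)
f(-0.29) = -1.31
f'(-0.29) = 3.80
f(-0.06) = -0.30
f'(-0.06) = 4.85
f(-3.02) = 24.11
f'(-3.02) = -12.83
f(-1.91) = 6.83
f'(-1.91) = -14.49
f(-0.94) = -1.89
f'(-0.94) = -2.73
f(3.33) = -5.27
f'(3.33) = 4.87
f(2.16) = -1.34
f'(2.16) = -7.44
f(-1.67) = 3.62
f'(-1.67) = -12.14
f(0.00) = 0.00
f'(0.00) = 5.00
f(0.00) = 0.00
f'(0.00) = 5.00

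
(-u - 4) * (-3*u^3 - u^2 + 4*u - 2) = 3*u^4 + 13*u^3 - 14*u + 8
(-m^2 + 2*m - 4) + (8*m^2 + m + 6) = 7*m^2 + 3*m + 2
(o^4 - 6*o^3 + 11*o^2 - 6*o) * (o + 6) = o^5 - 25*o^3 + 60*o^2 - 36*o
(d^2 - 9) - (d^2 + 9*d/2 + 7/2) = -9*d/2 - 25/2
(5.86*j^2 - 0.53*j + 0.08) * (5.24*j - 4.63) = 30.7064*j^3 - 29.909*j^2 + 2.8731*j - 0.3704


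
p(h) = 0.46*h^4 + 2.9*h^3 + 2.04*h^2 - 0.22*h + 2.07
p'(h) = 1.84*h^3 + 8.7*h^2 + 4.08*h - 0.22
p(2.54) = 81.34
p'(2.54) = 96.42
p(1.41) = 15.76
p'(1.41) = 27.99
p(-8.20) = 621.84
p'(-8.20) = -463.21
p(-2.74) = -15.74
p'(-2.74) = 16.07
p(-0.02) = 2.08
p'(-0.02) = -0.30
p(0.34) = 2.35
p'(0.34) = 2.25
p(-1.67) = -1.80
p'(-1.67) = 8.66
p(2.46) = 73.89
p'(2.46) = 89.86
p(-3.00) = -19.95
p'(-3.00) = 16.16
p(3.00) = 135.33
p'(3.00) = 140.00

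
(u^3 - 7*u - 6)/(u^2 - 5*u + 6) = (u^2 + 3*u + 2)/(u - 2)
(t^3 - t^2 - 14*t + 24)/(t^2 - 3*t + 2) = (t^2 + t - 12)/(t - 1)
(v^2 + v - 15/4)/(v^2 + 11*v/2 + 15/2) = (v - 3/2)/(v + 3)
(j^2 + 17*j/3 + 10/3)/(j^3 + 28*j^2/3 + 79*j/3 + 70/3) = (3*j + 2)/(3*j^2 + 13*j + 14)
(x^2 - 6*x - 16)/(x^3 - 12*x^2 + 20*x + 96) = 1/(x - 6)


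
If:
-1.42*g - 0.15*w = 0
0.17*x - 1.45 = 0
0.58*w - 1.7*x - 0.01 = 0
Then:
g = -2.64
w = 25.02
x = 8.53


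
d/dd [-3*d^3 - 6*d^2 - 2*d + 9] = -9*d^2 - 12*d - 2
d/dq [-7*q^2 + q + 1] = 1 - 14*q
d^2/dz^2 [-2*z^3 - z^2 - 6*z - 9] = -12*z - 2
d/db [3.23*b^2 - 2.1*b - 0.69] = 6.46*b - 2.1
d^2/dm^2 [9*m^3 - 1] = 54*m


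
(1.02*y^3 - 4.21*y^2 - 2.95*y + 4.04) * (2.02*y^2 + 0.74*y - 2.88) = 2.0604*y^5 - 7.7494*y^4 - 12.012*y^3 + 18.1026*y^2 + 11.4856*y - 11.6352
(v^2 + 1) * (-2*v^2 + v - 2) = -2*v^4 + v^3 - 4*v^2 + v - 2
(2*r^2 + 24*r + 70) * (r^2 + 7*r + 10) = 2*r^4 + 38*r^3 + 258*r^2 + 730*r + 700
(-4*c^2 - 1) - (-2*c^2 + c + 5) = -2*c^2 - c - 6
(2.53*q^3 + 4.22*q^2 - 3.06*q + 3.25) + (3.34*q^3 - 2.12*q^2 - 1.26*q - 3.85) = 5.87*q^3 + 2.1*q^2 - 4.32*q - 0.6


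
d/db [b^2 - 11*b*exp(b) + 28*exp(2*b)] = -11*b*exp(b) + 2*b + 56*exp(2*b) - 11*exp(b)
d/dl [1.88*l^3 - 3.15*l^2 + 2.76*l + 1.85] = 5.64*l^2 - 6.3*l + 2.76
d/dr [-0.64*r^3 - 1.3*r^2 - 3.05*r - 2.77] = -1.92*r^2 - 2.6*r - 3.05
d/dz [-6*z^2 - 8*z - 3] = -12*z - 8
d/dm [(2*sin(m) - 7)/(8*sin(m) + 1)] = 58*cos(m)/(8*sin(m) + 1)^2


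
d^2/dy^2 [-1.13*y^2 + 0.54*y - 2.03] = -2.26000000000000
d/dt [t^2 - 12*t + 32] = 2*t - 12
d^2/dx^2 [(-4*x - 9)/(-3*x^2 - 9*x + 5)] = 18*((2*x + 3)^2*(4*x + 9) - (4*x + 7)*(3*x^2 + 9*x - 5))/(3*x^2 + 9*x - 5)^3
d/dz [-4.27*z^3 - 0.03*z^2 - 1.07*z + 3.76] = -12.81*z^2 - 0.06*z - 1.07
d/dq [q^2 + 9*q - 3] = 2*q + 9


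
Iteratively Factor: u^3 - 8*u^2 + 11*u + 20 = (u + 1)*(u^2 - 9*u + 20) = (u - 4)*(u + 1)*(u - 5)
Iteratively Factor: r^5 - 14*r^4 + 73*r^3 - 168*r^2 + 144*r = (r - 4)*(r^4 - 10*r^3 + 33*r^2 - 36*r) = (r - 4)*(r - 3)*(r^3 - 7*r^2 + 12*r) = (r - 4)^2*(r - 3)*(r^2 - 3*r) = r*(r - 4)^2*(r - 3)*(r - 3)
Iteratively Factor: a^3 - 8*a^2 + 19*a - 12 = (a - 3)*(a^2 - 5*a + 4) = (a - 3)*(a - 1)*(a - 4)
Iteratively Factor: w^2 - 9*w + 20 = (w - 5)*(w - 4)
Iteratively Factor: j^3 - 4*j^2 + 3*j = (j - 3)*(j^2 - j) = (j - 3)*(j - 1)*(j)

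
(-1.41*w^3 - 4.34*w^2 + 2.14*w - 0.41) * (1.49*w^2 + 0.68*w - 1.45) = -2.1009*w^5 - 7.4254*w^4 + 2.2819*w^3 + 7.1373*w^2 - 3.3818*w + 0.5945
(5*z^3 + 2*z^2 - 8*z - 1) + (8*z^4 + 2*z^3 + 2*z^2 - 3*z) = 8*z^4 + 7*z^3 + 4*z^2 - 11*z - 1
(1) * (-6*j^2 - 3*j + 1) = -6*j^2 - 3*j + 1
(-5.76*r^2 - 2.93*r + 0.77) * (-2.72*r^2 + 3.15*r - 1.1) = 15.6672*r^4 - 10.1744*r^3 - 4.9879*r^2 + 5.6485*r - 0.847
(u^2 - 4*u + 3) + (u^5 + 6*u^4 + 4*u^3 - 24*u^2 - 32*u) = u^5 + 6*u^4 + 4*u^3 - 23*u^2 - 36*u + 3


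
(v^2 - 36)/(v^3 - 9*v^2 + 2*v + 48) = (v^2 - 36)/(v^3 - 9*v^2 + 2*v + 48)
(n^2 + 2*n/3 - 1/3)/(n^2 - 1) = (n - 1/3)/(n - 1)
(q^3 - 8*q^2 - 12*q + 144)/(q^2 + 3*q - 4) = (q^2 - 12*q + 36)/(q - 1)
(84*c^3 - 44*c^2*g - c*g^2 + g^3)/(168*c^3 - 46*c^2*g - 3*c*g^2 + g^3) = (2*c - g)/(4*c - g)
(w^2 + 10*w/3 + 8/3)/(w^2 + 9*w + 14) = (w + 4/3)/(w + 7)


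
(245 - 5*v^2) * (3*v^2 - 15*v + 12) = -15*v^4 + 75*v^3 + 675*v^2 - 3675*v + 2940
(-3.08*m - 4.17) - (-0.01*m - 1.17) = -3.07*m - 3.0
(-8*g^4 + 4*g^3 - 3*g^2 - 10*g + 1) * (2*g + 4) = -16*g^5 - 24*g^4 + 10*g^3 - 32*g^2 - 38*g + 4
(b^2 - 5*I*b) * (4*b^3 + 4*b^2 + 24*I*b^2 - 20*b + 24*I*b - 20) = 4*b^5 + 4*b^4 + 4*I*b^4 + 100*b^3 + 4*I*b^3 + 100*b^2 + 100*I*b^2 + 100*I*b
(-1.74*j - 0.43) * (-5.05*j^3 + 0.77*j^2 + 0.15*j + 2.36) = 8.787*j^4 + 0.8317*j^3 - 0.5921*j^2 - 4.1709*j - 1.0148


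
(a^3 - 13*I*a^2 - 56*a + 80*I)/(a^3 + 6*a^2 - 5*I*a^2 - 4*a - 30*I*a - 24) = (a^2 - 9*I*a - 20)/(a^2 + a*(6 - I) - 6*I)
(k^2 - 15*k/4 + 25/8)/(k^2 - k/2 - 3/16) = 2*(-8*k^2 + 30*k - 25)/(-16*k^2 + 8*k + 3)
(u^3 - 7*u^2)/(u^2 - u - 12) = u^2*(7 - u)/(-u^2 + u + 12)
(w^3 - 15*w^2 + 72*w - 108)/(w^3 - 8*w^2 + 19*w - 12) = (w^2 - 12*w + 36)/(w^2 - 5*w + 4)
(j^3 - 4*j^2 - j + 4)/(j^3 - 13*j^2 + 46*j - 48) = (j^3 - 4*j^2 - j + 4)/(j^3 - 13*j^2 + 46*j - 48)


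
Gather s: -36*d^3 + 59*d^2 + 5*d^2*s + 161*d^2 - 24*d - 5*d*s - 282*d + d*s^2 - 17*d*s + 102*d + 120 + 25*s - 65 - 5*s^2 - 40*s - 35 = -36*d^3 + 220*d^2 - 204*d + s^2*(d - 5) + s*(5*d^2 - 22*d - 15) + 20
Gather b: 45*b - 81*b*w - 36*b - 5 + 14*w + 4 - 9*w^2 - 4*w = b*(9 - 81*w) - 9*w^2 + 10*w - 1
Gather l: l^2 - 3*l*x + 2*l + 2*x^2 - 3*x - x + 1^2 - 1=l^2 + l*(2 - 3*x) + 2*x^2 - 4*x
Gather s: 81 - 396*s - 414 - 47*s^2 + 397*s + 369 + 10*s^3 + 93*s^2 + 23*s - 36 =10*s^3 + 46*s^2 + 24*s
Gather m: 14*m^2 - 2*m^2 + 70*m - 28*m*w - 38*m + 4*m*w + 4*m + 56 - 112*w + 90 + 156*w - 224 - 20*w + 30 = 12*m^2 + m*(36 - 24*w) + 24*w - 48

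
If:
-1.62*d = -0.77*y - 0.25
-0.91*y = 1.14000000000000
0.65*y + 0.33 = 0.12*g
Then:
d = -0.44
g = -4.04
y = -1.25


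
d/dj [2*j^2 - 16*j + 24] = 4*j - 16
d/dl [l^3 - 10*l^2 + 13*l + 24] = 3*l^2 - 20*l + 13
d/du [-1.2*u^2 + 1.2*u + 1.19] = 1.2 - 2.4*u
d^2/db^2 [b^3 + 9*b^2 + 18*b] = 6*b + 18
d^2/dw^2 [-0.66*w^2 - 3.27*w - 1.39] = -1.32000000000000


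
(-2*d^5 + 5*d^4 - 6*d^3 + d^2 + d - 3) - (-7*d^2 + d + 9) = -2*d^5 + 5*d^4 - 6*d^3 + 8*d^2 - 12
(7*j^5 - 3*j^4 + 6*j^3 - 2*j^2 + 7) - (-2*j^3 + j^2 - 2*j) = 7*j^5 - 3*j^4 + 8*j^3 - 3*j^2 + 2*j + 7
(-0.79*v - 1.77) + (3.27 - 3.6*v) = 1.5 - 4.39*v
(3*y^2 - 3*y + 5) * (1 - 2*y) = -6*y^3 + 9*y^2 - 13*y + 5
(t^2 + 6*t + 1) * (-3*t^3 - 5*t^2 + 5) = -3*t^5 - 23*t^4 - 33*t^3 + 30*t + 5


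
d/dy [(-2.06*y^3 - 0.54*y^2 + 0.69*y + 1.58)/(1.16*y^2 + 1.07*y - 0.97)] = (-2.3896*y^4 - 4.4084*y^3 + 4.6164*y^2 - 2.618*y - 2.3599)/(1.3456*y^4 + 2.4824*y^3 - 1.1055*y^2 - 2.0758*y + 0.9409)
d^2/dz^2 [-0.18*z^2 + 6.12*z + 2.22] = -0.360000000000000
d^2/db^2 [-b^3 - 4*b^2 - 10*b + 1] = -6*b - 8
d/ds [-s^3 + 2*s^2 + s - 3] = -3*s^2 + 4*s + 1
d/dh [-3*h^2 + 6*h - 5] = 6 - 6*h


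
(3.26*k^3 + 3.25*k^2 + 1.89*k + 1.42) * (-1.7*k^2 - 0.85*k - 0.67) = -5.542*k^5 - 8.296*k^4 - 8.1597*k^3 - 6.198*k^2 - 2.4733*k - 0.9514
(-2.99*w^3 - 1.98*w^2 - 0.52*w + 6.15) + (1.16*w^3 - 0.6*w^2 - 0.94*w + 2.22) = -1.83*w^3 - 2.58*w^2 - 1.46*w + 8.37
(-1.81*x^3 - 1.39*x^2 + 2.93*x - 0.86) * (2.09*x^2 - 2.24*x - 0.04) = -3.7829*x^5 + 1.1493*x^4 + 9.3097*x^3 - 8.305*x^2 + 1.8092*x + 0.0344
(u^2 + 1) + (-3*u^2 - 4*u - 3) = -2*u^2 - 4*u - 2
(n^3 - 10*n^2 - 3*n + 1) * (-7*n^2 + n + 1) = -7*n^5 + 71*n^4 + 12*n^3 - 20*n^2 - 2*n + 1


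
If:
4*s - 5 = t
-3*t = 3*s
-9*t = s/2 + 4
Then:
No Solution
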